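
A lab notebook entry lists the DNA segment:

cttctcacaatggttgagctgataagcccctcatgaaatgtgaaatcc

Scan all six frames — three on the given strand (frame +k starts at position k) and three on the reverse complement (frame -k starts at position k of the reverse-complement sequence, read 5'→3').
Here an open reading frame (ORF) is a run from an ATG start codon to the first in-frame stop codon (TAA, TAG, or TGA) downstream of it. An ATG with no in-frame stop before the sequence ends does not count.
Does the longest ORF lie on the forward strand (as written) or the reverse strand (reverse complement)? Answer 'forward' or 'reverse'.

Reverse complement (5'→3'): GGATTTCACATTTCATGAGGGGCTTATCAGCTCAACCATTGTGAGAAG
Frame +1: CTT CTC ACA ATG GTT GAG CTG ATA AGC CCC TCA TGA AAT GTG AAA TCC — ATG at 10, stop TGA at 34 → 27 nt.
Frame +2: TTC TCA CAA TGG TTG AGC TGA TAA GCC CCT CAT GAA ATG TGA AAT — ATG at 38, stop TGA at 41 → 6 nt.
Frame +3: TCT CAC AAT GGT TGA GCT GAT AAG CCC CTC ATG AAA TGT GAA ATC — no ATG→stop ORF.
Frame -1: GGA TTT CAC ATT TCA TGA GGG GCT TAT CAG CTC AAC CAT TGT GAG AAG — no ATG→stop ORF.
Frame -2: GAT TTC ACA TTT CAT GAG GGG CTT ATC AGC TCA ACC ATT GTG AGA — no ATG→stop ORF.
Frame -3: ATT TCA CAT TTC ATG AGG GGC TTA TCA GCT CAA CCA TTG TGA GAA — ATG at 15, stop TGA at 42 → 30 nt.
Forward-strand max 27 nt; reverse-strand max 30 nt. The reverse strand has the longer ORF.

reverse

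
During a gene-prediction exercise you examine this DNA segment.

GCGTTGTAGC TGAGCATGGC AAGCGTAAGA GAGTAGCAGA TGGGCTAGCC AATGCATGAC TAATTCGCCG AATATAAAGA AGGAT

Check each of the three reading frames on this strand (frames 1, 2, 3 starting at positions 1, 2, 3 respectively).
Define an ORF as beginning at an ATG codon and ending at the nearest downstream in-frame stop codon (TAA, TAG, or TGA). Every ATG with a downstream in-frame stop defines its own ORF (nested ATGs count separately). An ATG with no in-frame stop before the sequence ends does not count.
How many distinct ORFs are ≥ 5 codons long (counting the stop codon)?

1

Frame 1: GCG TTG TAG CTG AGC ATG GCA AGC GTA AGA GAG TAG CAG ATG GGC TAG CCA ATG CAT GAC TAA TTC GCC GAA TAT AAA GAA GGA — ATG at 16, stop TAG at 34 → 21 nt; ATG at 40, stop TAG at 46 → 9 nt; ATG at 52, stop TAA at 61 → 12 nt.
Frame 2: CGT TGT AGC TGA GCA TGG CAA GCG TAA GAG AGT AGC AGA TGG GCT AGC CAA TGC ATG ACT AAT TCG CCG AAT ATA AAG AAG GAT — no ATG→stop ORF.
Frame 3: GTT GTA GCT GAG CAT GGC AAG CGT AAG AGA GTA GCA GAT GGG CTA GCC AAT GCA TGA CTA ATT CGC CGA ATA TAA AGA AGG — no ATG→stop ORF.
ORFs ≥ 5 codons: frame 1 16–36 (7 codons). Count = 1.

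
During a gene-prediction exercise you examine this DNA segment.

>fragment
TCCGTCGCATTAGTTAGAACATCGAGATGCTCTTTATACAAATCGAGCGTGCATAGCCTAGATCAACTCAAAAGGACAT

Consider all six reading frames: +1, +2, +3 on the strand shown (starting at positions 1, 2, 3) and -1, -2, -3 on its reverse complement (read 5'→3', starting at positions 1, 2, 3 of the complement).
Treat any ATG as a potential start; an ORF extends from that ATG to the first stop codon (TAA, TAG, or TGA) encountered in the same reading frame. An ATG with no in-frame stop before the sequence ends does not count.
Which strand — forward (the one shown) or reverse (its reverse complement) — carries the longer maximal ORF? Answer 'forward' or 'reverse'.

forward

Reverse complement (5'→3'): ATGTCCTTTTGAGTTGATCTAGGCTATGCACGCTCGATTTGTATAAAGAGCATCTCGATGTTCTAACTAATGCGACGGA
Frame +1: TCC GTC GCA TTA GTT AGA ACA TCG AGA TGC TCT TTA TAC AAA TCG AGC GTG CAT AGC CTA GAT CAA CTC AAA AGG ACA — no ATG→stop ORF.
Frame +2: CCG TCG CAT TAG TTA GAA CAT CGA GAT GCT CTT TAT ACA AAT CGA GCG TGC ATA GCC TAG ATC AAC TCA AAA GGA CAT — no ATG→stop ORF.
Frame +3: CGT CGC ATT AGT TAG AAC ATC GAG ATG CTC TTT ATA CAA ATC GAG CGT GCA TAG CCT AGA TCA ACT CAA AAG GAC — ATG at 27, stop TAG at 54 → 30 nt.
Frame -1: ATG TCC TTT TGA GTT GAT CTA GGC TAT GCA CGC TCG ATT TGT ATA AAG AGC ATC TCG ATG TTC TAA CTA ATG CGA CGG — ATG at 1, stop TGA at 10 → 12 nt; ATG at 58, stop TAA at 64 → 9 nt.
Frame -2: TGT CCT TTT GAG TTG ATC TAG GCT ATG CAC GCT CGA TTT GTA TAA AGA GCA TCT CGA TGT TCT AAC TAA TGC GAC GGA — ATG at 26, stop TAA at 44 → 21 nt.
Frame -3: GTC CTT TTG AGT TGA TCT AGG CTA TGC ACG CTC GAT TTG TAT AAA GAG CAT CTC GAT GTT CTA ACT AAT GCG ACG — no ATG→stop ORF.
Forward-strand max 30 nt; reverse-strand max 21 nt. The forward strand has the longer ORF.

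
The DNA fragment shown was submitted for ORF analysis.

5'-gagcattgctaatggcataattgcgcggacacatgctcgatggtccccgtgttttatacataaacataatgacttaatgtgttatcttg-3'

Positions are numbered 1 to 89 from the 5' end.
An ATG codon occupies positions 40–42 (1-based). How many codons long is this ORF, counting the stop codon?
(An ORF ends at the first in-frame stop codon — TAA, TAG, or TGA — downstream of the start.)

8

Codons from position 40: ATG (40–42), GTC (43–45), CCC (46–48), GTG (49–51), TTT (52–54), TAT (55–57), ACA (58–60), TAA (61–63).
TAA is the first in-frame stop; that's 8 codons including the stop.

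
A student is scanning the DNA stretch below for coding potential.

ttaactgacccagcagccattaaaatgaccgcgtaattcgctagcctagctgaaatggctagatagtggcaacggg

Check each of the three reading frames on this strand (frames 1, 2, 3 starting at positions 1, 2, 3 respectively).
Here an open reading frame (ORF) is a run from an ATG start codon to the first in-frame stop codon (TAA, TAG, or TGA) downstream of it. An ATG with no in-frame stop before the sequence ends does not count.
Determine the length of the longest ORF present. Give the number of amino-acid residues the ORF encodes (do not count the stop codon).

3

Frame 1: TTA ACT GAC CCA GCA GCC ATT AAA ATG ACC GCG TAA TTC GCT AGC CTA GCT GAA ATG GCT AGA TAG TGG CAA CGG — ATG at 25, stop TAA at 34 → 12 nt; ATG at 55, stop TAG at 64 → 12 nt.
Frame 2: TAA CTG ACC CAG CAG CCA TTA AAA TGA CCG CGT AAT TCG CTA GCC TAG CTG AAA TGG CTA GAT AGT GGC AAC GGG — no ATG→stop ORF.
Frame 3: AAC TGA CCC AGC AGC CAT TAA AAT GAC CGC GTA ATT CGC TAG CCT AGC TGA AAT GGC TAG ATA GTG GCA ACG — no ATG→stop ORF.
Longest: frame 1, positions 25–36, 12 nt = 4 codons = 3 aa. → 3 amino acids.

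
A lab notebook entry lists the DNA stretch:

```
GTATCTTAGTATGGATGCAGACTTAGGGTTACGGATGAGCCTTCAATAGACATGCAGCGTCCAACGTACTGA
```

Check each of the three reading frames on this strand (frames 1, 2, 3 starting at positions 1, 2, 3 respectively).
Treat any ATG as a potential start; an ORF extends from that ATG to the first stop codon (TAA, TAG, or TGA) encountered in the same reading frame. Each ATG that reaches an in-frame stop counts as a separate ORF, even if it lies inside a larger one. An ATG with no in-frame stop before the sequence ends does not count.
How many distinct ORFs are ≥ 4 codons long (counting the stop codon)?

4

Frame 1: GTA TCT TAG TAT GGA TGC AGA CTT AGG GTT ACG GAT GAG CCT TCA ATA GAC ATG CAG CGT CCA ACG TAC TGA — ATG at 52, stop TGA at 70 → 21 nt.
Frame 2: TAT CTT AGT ATG GAT GCA GAC TTA GGG TTA CGG ATG AGC CTT CAA TAG ACA TGC AGC GTC CAA CGT ACT — ATG at 11, stop TAG at 47 → 39 nt; ATG at 35, stop TAG at 47 → 15 nt.
Frame 3: ATC TTA GTA TGG ATG CAG ACT TAG GGT TAC GGA TGA GCC TTC AAT AGA CAT GCA GCG TCC AAC GTA CTG — ATG at 15, stop TAG at 24 → 12 nt.
ORFs ≥ 4 codons: frame 1 52–72 (7 codons), frame 2 11–49 (13 codons), frame 2 35–49 (5 codons), frame 3 15–26 (4 codons). Count = 4.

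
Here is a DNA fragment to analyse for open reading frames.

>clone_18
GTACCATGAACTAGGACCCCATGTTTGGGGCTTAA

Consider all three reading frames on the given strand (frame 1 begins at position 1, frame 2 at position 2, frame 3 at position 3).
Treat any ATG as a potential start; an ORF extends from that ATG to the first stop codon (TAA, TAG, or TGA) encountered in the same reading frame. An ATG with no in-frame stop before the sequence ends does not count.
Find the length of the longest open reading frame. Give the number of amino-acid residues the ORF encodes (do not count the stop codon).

Frame 1: GTA CCA TGA ACT AGG ACC CCA TGT TTG GGG CTT — no ATG→stop ORF.
Frame 2: TAC CAT GAA CTA GGA CCC CAT GTT TGG GGC TTA — no ATG→stop ORF.
Frame 3: ACC ATG AAC TAG GAC CCC ATG TTT GGG GCT TAA — ATG at 6, stop TAG at 12 → 9 nt; ATG at 21, stop TAA at 33 → 15 nt.
Longest: frame 3, positions 21–35, 15 nt = 5 codons = 4 aa. → 4 amino acids.

4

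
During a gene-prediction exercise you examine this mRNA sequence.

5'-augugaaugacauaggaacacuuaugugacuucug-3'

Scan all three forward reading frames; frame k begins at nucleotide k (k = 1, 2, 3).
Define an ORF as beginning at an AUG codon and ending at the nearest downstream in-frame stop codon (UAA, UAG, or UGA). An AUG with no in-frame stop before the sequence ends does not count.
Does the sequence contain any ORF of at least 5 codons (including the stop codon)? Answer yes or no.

Frame 1: AUG UGA AUG ACA UAG GAA CAC UUA UGU GAC UUC — AUG at 1, stop UGA at 4 → 6 nt; AUG at 7, stop UAG at 13 → 9 nt.
Frame 2: UGU GAA UGA CAU AGG AAC ACU UAU GUG ACU UCU — no AUG→stop ORF.
Frame 3: GUG AAU GAC AUA GGA ACA CUU AUG UGA CUU CUG — AUG at 24, stop UGA at 27 → 6 nt.
Largest ORF found is 3 codons < 5, so no.

no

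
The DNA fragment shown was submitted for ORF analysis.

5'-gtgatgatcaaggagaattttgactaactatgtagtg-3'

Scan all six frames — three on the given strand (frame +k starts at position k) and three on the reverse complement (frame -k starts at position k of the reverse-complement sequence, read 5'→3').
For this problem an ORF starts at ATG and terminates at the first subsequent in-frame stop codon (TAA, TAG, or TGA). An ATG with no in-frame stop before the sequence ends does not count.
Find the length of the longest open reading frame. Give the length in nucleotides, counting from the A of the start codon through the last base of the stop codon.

24

Reverse complement (5'→3'): CACTACATAGTTAGTCAAAATTCTCCTTGATCATCAC
Frame +1: GTG ATG ATC AAG GAG AAT TTT GAC TAA CTA TGT AGT — ATG at 4, stop TAA at 25 → 24 nt.
Frame +2: TGA TGA TCA AGG AGA ATT TTG ACT AAC TAT GTA GTG — no ATG→stop ORF.
Frame +3: GAT GAT CAA GGA GAA TTT TGA CTA ACT ATG TAG — ATG at 30, stop TAG at 33 → 6 nt.
Frame -1: CAC TAC ATA GTT AGT CAA AAT TCT CCT TGA TCA TCA — no ATG→stop ORF.
Frame -2: ACT ACA TAG TTA GTC AAA ATT CTC CTT GAT CAT CAC — no ATG→stop ORF.
Frame -3: CTA CAT AGT TAG TCA AAA TTC TCC TTG ATC ATC — no ATG→stop ORF.
Longest: frame +1, positions 4–27, 24 nt = 8 codons = 7 aa. → 24 nucleotides.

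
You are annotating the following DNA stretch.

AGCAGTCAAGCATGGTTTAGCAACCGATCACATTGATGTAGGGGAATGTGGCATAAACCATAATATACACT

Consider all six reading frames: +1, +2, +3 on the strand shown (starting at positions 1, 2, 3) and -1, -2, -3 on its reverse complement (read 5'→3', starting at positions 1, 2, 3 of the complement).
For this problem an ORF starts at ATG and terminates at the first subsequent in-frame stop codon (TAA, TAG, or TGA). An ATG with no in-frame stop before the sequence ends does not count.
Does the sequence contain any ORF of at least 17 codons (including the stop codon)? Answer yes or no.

Reverse complement (5'→3'): AGTGTATATTATGGTTTATGCCACATTCCCCTACATCAATGTGATCGGTTGCTAAACCATGCTTGACTGCT
Frame +1: AGC AGT CAA GCA TGG TTT AGC AAC CGA TCA CAT TGA TGT AGG GGA ATG TGG CAT AAA CCA TAA TAT ACA — ATG at 46, stop TAA at 61 → 18 nt.
Frame +2: GCA GTC AAG CAT GGT TTA GCA ACC GAT CAC ATT GAT GTA GGG GAA TGT GGC ATA AAC CAT AAT ATA CAC — no ATG→stop ORF.
Frame +3: CAG TCA AGC ATG GTT TAG CAA CCG ATC ACA TTG ATG TAG GGG AAT GTG GCA TAA ACC ATA ATA TAC ACT — ATG at 12, stop TAG at 18 → 9 nt; ATG at 36, stop TAG at 39 → 6 nt.
Frame -1: AGT GTA TAT TAT GGT TTA TGC CAC ATT CCC CTA CAT CAA TGT GAT CGG TTG CTA AAC CAT GCT TGA CTG — no ATG→stop ORF.
Frame -2: GTG TAT ATT ATG GTT TAT GCC ACA TTC CCC TAC ATC AAT GTG ATC GGT TGC TAA ACC ATG CTT GAC TGC — ATG at 11, stop TAA at 53 → 45 nt.
Frame -3: TGT ATA TTA TGG TTT ATG CCA CAT TCC CCT ACA TCA ATG TGA TCG GTT GCT AAA CCA TGC TTG ACT GCT — ATG at 18, stop TGA at 42 → 27 nt; ATG at 39, stop TGA at 42 → 6 nt.
Largest ORF found is 15 codons < 17, so no.

no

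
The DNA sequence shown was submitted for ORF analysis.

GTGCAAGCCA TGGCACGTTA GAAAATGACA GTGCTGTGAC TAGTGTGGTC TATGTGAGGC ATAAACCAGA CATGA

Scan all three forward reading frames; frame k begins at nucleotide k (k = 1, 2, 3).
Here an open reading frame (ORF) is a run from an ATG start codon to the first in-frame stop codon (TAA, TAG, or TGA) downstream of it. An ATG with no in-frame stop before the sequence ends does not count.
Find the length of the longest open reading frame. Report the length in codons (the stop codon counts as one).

Frame 1: GTG CAA GCC ATG GCA CGT TAG AAA ATG ACA GTG CTG TGA CTA GTG TGG TCT ATG TGA GGC ATA AAC CAG ACA TGA — ATG at 10, stop TAG at 19 → 12 nt; ATG at 25, stop TGA at 37 → 15 nt; ATG at 52, stop TGA at 55 → 6 nt.
Frame 2: TGC AAG CCA TGG CAC GTT AGA AAA TGA CAG TGC TGT GAC TAG TGT GGT CTA TGT GAG GCA TAA ACC AGA CAT — no ATG→stop ORF.
Frame 3: GCA AGC CAT GGC ACG TTA GAA AAT GAC AGT GCT GTG ACT AGT GTG GTC TAT GTG AGG CAT AAA CCA GAC ATG — no ATG→stop ORF.
Longest: frame 1, positions 25–39, 15 nt = 5 codons = 4 aa. → 5 codons.

5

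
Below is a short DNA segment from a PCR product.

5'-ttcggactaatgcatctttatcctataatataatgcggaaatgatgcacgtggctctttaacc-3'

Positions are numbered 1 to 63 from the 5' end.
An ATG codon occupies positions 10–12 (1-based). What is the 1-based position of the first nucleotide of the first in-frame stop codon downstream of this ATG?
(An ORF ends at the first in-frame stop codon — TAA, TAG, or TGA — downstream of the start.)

Codons from position 10: ATG (10–12), CAT (13–15), CTT (16–18), TAT (19–21), CCT (22–24), ATA (25–27), ATA (28–30), TAA (31–33).
TAA is a stop codon; it begins at position 31.

31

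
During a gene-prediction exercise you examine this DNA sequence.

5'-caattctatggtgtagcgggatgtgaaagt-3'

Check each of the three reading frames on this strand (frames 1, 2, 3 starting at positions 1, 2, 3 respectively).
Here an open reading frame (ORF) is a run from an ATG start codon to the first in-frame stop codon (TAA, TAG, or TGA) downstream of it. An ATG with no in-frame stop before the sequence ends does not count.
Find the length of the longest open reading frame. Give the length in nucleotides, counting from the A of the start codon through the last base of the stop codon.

9

Frame 1: CAA TTC TAT GGT GTA GCG GGA TGT GAA AGT — no ATG→stop ORF.
Frame 2: AAT TCT ATG GTG TAG CGG GAT GTG AAA — ATG at 8, stop TAG at 14 → 9 nt.
Frame 3: ATT CTA TGG TGT AGC GGG ATG TGA AAG — ATG at 21, stop TGA at 24 → 6 nt.
Longest: frame 2, positions 8–16, 9 nt = 3 codons = 2 aa. → 9 nucleotides.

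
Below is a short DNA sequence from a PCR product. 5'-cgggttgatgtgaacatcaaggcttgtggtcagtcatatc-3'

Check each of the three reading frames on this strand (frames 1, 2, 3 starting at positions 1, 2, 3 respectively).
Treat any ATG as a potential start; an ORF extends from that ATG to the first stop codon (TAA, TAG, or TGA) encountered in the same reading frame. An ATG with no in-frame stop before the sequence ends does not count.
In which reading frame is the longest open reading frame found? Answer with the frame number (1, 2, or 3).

Frame 1: CGG GTT GAT GTG AAC ATC AAG GCT TGT GGT CAG TCA TAT — no ATG→stop ORF.
Frame 2: GGG TTG ATG TGA ACA TCA AGG CTT GTG GTC AGT CAT ATC — ATG at 8, stop TGA at 11 → 6 nt.
Frame 3: GGT TGA TGT GAA CAT CAA GGC TTG TGG TCA GTC ATA — no ATG→stop ORF.
Longest ORF is 6 nt in frame 2 (positions 8–13).

2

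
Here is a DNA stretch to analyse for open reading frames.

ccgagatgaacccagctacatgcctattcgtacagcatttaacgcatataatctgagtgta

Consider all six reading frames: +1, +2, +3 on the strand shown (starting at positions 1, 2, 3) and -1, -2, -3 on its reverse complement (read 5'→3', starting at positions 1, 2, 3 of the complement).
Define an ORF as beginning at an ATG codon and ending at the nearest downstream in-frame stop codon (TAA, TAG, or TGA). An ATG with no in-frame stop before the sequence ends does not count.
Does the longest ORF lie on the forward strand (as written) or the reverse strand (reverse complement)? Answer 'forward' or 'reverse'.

forward

Reverse complement (5'→3'): TACACTCAGATTATATGCGTTAAATGCTGTACGAATAGGCATGTAGCTGGGTTCATCTCGG
Frame +1: CCG AGA TGA ACC CAG CTA CAT GCC TAT TCG TAC AGC ATT TAA CGC ATA TAA TCT GAG TGT — no ATG→stop ORF.
Frame +2: CGA GAT GAA CCC AGC TAC ATG CCT ATT CGT ACA GCA TTT AAC GCA TAT AAT CTG AGT GTA — no ATG→stop ORF.
Frame +3: GAG ATG AAC CCA GCT ACA TGC CTA TTC GTA CAG CAT TTA ACG CAT ATA ATC TGA GTG — ATG at 6, stop TGA at 54 → 51 nt.
Frame -1: TAC ACT CAG ATT ATA TGC GTT AAA TGC TGT ACG AAT AGG CAT GTA GCT GGG TTC ATC TCG — no ATG→stop ORF.
Frame -2: ACA CTC AGA TTA TAT GCG TTA AAT GCT GTA CGA ATA GGC ATG TAG CTG GGT TCA TCT CGG — ATG at 41, stop TAG at 44 → 6 nt.
Frame -3: CAC TCA GAT TAT ATG CGT TAA ATG CTG TAC GAA TAG GCA TGT AGC TGG GTT CAT CTC — ATG at 15, stop TAA at 21 → 9 nt; ATG at 24, stop TAG at 36 → 15 nt.
Forward-strand max 51 nt; reverse-strand max 15 nt. The forward strand has the longer ORF.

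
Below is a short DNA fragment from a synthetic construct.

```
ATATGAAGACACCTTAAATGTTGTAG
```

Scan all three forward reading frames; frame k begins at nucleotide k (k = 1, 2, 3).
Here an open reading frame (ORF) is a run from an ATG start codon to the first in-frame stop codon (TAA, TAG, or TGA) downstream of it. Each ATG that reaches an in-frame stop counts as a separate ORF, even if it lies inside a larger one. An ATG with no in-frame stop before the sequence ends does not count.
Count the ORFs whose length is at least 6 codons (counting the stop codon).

0

Frame 1: ATA TGA AGA CAC CTT AAA TGT TGT — no ATG→stop ORF.
Frame 2: TAT GAA GAC ACC TTA AAT GTT GTA — no ATG→stop ORF.
Frame 3: ATG AAG ACA CCT TAA ATG TTG TAG — ATG at 3, stop TAA at 15 → 15 nt; ATG at 18, stop TAG at 24 → 9 nt.
No ORF reaches 6 codons. Count = 0.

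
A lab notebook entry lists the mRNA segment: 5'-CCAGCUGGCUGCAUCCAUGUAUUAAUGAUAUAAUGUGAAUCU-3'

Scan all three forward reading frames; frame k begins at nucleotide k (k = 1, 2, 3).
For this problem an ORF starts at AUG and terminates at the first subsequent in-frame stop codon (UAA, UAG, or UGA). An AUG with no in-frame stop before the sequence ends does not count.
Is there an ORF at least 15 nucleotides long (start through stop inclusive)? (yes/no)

Frame 1: CCA GCU GGC UGC AUC CAU GUA UUA AUG AUA UAA UGU GAA UCU — AUG at 25, stop UAA at 31 → 9 nt.
Frame 2: CAG CUG GCU GCA UCC AUG UAU UAA UGA UAU AAU GUG AAU — AUG at 17, stop UAA at 23 → 9 nt.
Frame 3: AGC UGG CUG CAU CCA UGU AUU AAU GAU AUA AUG UGA AUC — AUG at 33, stop UGA at 36 → 6 nt.
Largest ORF found is 9 nucleotides < 15, so no.

no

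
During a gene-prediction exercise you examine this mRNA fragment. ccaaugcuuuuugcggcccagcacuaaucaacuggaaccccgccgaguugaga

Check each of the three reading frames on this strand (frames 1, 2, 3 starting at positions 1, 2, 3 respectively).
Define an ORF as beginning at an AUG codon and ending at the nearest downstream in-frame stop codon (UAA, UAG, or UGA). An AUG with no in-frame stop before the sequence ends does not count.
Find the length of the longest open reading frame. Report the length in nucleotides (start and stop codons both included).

Frame 1: CCA AUG CUU UUU GCG GCC CAG CAC UAA UCA ACU GGA ACC CCG CCG AGU UGA — AUG at 4, stop UAA at 25 → 24 nt.
Frame 2: CAA UGC UUU UUG CGG CCC AGC ACU AAU CAA CUG GAA CCC CGC CGA GUU GAG — no AUG→stop ORF.
Frame 3: AAU GCU UUU UGC GGC CCA GCA CUA AUC AAC UGG AAC CCC GCC GAG UUG AGA — no AUG→stop ORF.
Longest: frame 1, positions 4–27, 24 nt = 8 codons = 7 aa. → 24 nucleotides.

24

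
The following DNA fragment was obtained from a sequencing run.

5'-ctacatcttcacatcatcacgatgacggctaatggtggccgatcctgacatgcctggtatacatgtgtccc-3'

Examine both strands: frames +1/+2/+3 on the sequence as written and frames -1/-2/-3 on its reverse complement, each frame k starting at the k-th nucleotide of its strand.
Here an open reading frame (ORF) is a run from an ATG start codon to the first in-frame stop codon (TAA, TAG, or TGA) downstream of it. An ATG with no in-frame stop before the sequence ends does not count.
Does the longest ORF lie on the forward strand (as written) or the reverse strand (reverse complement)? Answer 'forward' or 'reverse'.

Reverse complement (5'→3'): GGGACACATGTATACCAGGCATGTCAGGATCGGCCACCATTAGCCGTCATCGTGATGATGTGAAGATGTAG
Frame +1: CTA CAT CTT CAC ATC ATC ACG ATG ACG GCT AAT GGT GGC CGA TCC TGA CAT GCC TGG TAT ACA TGT GTC — ATG at 22, stop TGA at 46 → 27 nt.
Frame +2: TAC ATC TTC ACA TCA TCA CGA TGA CGG CTA ATG GTG GCC GAT CCT GAC ATG CCT GGT ATA CAT GTG TCC — no ATG→stop ORF.
Frame +3: ACA TCT TCA CAT CAT CAC GAT GAC GGC TAA TGG TGG CCG ATC CTG ACA TGC CTG GTA TAC ATG TGT CCC — no ATG→stop ORF.
Frame -1: GGG ACA CAT GTA TAC CAG GCA TGT CAG GAT CGG CCA CCA TTA GCC GTC ATC GTG ATG ATG TGA AGA TGT — ATG at 55, stop TGA at 61 → 9 nt; ATG at 58, stop TGA at 61 → 6 nt.
Frame -2: GGA CAC ATG TAT ACC AGG CAT GTC AGG ATC GGC CAC CAT TAG CCG TCA TCG TGA TGA TGT GAA GAT GTA — ATG at 8, stop TAG at 41 → 36 nt.
Frame -3: GAC ACA TGT ATA CCA GGC ATG TCA GGA TCG GCC ACC ATT AGC CGT CAT CGT GAT GAT GTG AAG ATG TAG — ATG at 21, stop TAG at 69 → 51 nt; ATG at 66, stop TAG at 69 → 6 nt.
Forward-strand max 27 nt; reverse-strand max 51 nt. The reverse strand has the longer ORF.

reverse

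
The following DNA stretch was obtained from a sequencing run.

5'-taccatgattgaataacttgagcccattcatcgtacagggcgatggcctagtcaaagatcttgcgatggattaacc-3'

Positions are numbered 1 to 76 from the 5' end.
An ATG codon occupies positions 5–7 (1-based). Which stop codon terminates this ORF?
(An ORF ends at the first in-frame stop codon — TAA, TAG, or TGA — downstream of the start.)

TAA

Codons from position 5: ATG (5–7), ATT (8–10), GAA (11–13), TAA (14–16).
The first in-frame stop codon is TAA.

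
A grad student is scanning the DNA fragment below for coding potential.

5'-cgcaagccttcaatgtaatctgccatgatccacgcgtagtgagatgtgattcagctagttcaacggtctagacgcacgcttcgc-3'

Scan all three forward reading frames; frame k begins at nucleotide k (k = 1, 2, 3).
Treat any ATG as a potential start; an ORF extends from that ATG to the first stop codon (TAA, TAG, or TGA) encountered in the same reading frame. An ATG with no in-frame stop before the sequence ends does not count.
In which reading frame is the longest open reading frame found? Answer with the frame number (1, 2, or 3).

Frame 1: CGC AAG CCT TCA ATG TAA TCT GCC ATG ATC CAC GCG TAG TGA GAT GTG ATT CAG CTA GTT CAA CGG TCT AGA CGC ACG CTT CGC — ATG at 13, stop TAA at 16 → 6 nt; ATG at 25, stop TAG at 37 → 15 nt.
Frame 2: GCA AGC CTT CAA TGT AAT CTG CCA TGA TCC ACG CGT AGT GAG ATG TGA TTC AGC TAG TTC AAC GGT CTA GAC GCA CGC TTC — ATG at 44, stop TGA at 47 → 6 nt.
Frame 3: CAA GCC TTC AAT GTA ATC TGC CAT GAT CCA CGC GTA GTG AGA TGT GAT TCA GCT AGT TCA ACG GTC TAG ACG CAC GCT TCG — no ATG→stop ORF.
Longest ORF is 15 nt in frame 1 (positions 25–39).

1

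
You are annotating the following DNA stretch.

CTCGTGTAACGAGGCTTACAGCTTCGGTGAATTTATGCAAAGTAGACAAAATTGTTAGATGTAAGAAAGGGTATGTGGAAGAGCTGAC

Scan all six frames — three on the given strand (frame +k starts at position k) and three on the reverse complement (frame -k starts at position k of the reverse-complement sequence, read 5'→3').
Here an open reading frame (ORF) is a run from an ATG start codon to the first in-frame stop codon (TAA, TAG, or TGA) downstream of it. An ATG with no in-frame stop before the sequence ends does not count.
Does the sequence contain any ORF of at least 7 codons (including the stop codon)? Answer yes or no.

yes

Reverse complement (5'→3'): GTCAGCTCTTCCACATACCCTTTCTTACATCTAACAATTTTGTCTACTTTGCATAAATTCACCGAAGCTGTAAGCCTCGTTACACGAG
Frame +1: CTC GTG TAA CGA GGC TTA CAG CTT CGG TGA ATT TAT GCA AAG TAG ACA AAA TTG TTA GAT GTA AGA AAG GGT ATG TGG AAG AGC TGA — ATG at 73, stop TGA at 85 → 15 nt.
Frame +2: TCG TGT AAC GAG GCT TAC AGC TTC GGT GAA TTT ATG CAA AGT AGA CAA AAT TGT TAG ATG TAA GAA AGG GTA TGT GGA AGA GCT GAC — ATG at 35, stop TAG at 56 → 24 nt; ATG at 59, stop TAA at 62 → 6 nt.
Frame +3: CGT GTA ACG AGG CTT ACA GCT TCG GTG AAT TTA TGC AAA GTA GAC AAA ATT GTT AGA TGT AAG AAA GGG TAT GTG GAA GAG CTG — no ATG→stop ORF.
Frame -1: GTC AGC TCT TCC ACA TAC CCT TTC TTA CAT CTA ACA ATT TTG TCT ACT TTG CAT AAA TTC ACC GAA GCT GTA AGC CTC GTT ACA CGA — no ATG→stop ORF.
Frame -2: TCA GCT CTT CCA CAT ACC CTT TCT TAC ATC TAA CAA TTT TGT CTA CTT TGC ATA AAT TCA CCG AAG CTG TAA GCC TCG TTA CAC GAG — no ATG→stop ORF.
Frame -3: CAG CTC TTC CAC ATA CCC TTT CTT ACA TCT AAC AAT TTT GTC TAC TTT GCA TAA ATT CAC CGA AGC TGT AAG CCT CGT TAC ACG — no ATG→stop ORF.
Frame +2 has an ORF of 8 codons (positions 35–58) ≥ 7, so yes.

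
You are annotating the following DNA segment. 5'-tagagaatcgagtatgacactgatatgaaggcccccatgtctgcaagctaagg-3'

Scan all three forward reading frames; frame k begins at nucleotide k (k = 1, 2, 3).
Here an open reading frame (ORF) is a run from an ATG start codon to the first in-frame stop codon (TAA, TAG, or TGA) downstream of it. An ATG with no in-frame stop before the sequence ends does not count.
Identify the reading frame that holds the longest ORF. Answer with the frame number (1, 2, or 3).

1

Frame 1: TAG AGA ATC GAG TAT GAC ACT GAT ATG AAG GCC CCC ATG TCT GCA AGC TAA — ATG at 25, stop TAA at 49 → 27 nt; ATG at 37, stop TAA at 49 → 15 nt.
Frame 2: AGA GAA TCG AGT ATG ACA CTG ATA TGA AGG CCC CCA TGT CTG CAA GCT AAG — ATG at 14, stop TGA at 26 → 15 nt.
Frame 3: GAG AAT CGA GTA TGA CAC TGA TAT GAA GGC CCC CAT GTC TGC AAG CTA AGG — no ATG→stop ORF.
Longest ORF is 27 nt in frame 1 (positions 25–51).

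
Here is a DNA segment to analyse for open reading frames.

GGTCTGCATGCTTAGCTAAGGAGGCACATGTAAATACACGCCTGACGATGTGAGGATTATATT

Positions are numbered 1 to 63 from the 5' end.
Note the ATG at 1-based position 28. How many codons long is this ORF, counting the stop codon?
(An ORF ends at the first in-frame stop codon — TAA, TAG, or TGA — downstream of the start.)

Codons from position 28: ATG (28–30), TAA (31–33).
TAA is the first in-frame stop; that's 2 codons including the stop.

2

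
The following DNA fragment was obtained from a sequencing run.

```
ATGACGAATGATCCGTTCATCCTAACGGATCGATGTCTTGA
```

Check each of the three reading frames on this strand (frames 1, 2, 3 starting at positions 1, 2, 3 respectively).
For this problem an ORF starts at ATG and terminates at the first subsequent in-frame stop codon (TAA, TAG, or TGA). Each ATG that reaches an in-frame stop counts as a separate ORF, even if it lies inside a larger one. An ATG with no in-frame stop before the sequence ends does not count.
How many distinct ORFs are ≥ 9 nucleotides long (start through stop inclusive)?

2

Frame 1: ATG ACG AAT GAT CCG TTC ATC CTA ACG GAT CGA TGT CTT — no ATG→stop ORF.
Frame 2: TGA CGA ATG ATC CGT TCA TCC TAA CGG ATC GAT GTC TTG — ATG at 8, stop TAA at 23 → 18 nt.
Frame 3: GAC GAA TGA TCC GTT CAT CCT AAC GGA TCG ATG TCT TGA — ATG at 33, stop TGA at 39 → 9 nt.
ORFs ≥ 9 nucleotides: frame 2 8–25 (18 nucleotides), frame 3 33–41 (9 nucleotides). Count = 2.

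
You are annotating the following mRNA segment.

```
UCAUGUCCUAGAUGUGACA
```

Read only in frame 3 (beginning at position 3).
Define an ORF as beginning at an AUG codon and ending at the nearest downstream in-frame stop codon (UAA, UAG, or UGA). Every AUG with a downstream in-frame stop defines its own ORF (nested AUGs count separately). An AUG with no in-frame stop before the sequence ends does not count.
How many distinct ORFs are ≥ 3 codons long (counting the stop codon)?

Frame 3: AUG UCC UAG AUG UGA — AUG at 3, stop UAG at 9 → 9 nt; AUG at 12, stop UGA at 15 → 6 nt.
ORFs ≥ 3 codons: frame 3 3–11 (3 codons). Count = 1.

1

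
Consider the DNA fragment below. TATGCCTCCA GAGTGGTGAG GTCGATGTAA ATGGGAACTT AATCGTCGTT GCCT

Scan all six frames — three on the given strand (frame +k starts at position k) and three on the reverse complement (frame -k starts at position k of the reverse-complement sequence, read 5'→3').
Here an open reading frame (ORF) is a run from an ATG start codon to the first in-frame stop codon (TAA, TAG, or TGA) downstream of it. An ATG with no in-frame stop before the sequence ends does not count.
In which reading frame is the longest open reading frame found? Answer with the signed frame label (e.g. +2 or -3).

Reverse complement (5'→3'): AGGCAACGACGATTAAGTTCCCATTTACATCGACCTCACCACTCTGGAGGCATA
Frame +1: TAT GCC TCC AGA GTG GTG AGG TCG ATG TAA ATG GGA ACT TAA TCG TCG TTG CCT — ATG at 25, stop TAA at 28 → 6 nt; ATG at 31, stop TAA at 40 → 12 nt.
Frame +2: ATG CCT CCA GAG TGG TGA GGT CGA TGT AAA TGG GAA CTT AAT CGT CGT TGC — ATG at 2, stop TGA at 17 → 18 nt.
Frame +3: TGC CTC CAG AGT GGT GAG GTC GAT GTA AAT GGG AAC TTA ATC GTC GTT GCC — no ATG→stop ORF.
Frame -1: AGG CAA CGA CGA TTA AGT TCC CAT TTA CAT CGA CCT CAC CAC TCT GGA GGC ATA — no ATG→stop ORF.
Frame -2: GGC AAC GAC GAT TAA GTT CCC ATT TAC ATC GAC CTC ACC ACT CTG GAG GCA — no ATG→stop ORF.
Frame -3: GCA ACG ACG ATT AAG TTC CCA TTT ACA TCG ACC TCA CCA CTC TGG AGG CAT — no ATG→stop ORF.
Longest ORF is 18 nt in frame +2 (positions 2–19).

+2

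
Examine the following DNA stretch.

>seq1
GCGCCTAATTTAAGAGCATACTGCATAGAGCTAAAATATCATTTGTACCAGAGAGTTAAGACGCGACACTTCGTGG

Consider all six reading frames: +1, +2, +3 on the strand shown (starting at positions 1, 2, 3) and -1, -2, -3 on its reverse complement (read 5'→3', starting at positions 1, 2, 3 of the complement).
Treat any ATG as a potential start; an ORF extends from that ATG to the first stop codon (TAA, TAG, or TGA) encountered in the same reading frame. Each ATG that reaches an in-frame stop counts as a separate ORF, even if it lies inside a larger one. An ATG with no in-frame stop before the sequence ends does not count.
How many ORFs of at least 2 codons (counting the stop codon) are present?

2

Reverse complement (5'→3'): CCACGAAGTGTCGCGTCTTAACTCTCTGGTACAAATGATATTTTAGCTCTATGCAGTATGCTCTTAAATTAGGCGC
Frame +1: GCG CCT AAT TTA AGA GCA TAC TGC ATA GAG CTA AAA TAT CAT TTG TAC CAG AGA GTT AAG ACG CGA CAC TTC GTG — no ATG→stop ORF.
Frame +2: CGC CTA ATT TAA GAG CAT ACT GCA TAG AGC TAA AAT ATC ATT TGT ACC AGA GAG TTA AGA CGC GAC ACT TCG TGG — no ATG→stop ORF.
Frame +3: GCC TAA TTT AAG AGC ATA CTG CAT AGA GCT AAA ATA TCA TTT GTA CCA GAG AGT TAA GAC GCG ACA CTT CGT — no ATG→stop ORF.
Frame -1: CCA CGA AGT GTC GCG TCT TAA CTC TCT GGT ACA AAT GAT ATT TTA GCT CTA TGC AGT ATG CTC TTA AAT TAG GCG — ATG at 58, stop TAG at 70 → 15 nt.
Frame -2: CAC GAA GTG TCG CGT CTT AAC TCT CTG GTA CAA ATG ATA TTT TAG CTC TAT GCA GTA TGC TCT TAA ATT AGG CGC — ATG at 35, stop TAG at 44 → 12 nt.
Frame -3: ACG AAG TGT CGC GTC TTA ACT CTC TGG TAC AAA TGA TAT TTT AGC TCT ATG CAG TAT GCT CTT AAA TTA GGC — no ATG→stop ORF.
ORFs ≥ 2 codons: frame -1 58–72 (5 codons), frame -2 35–46 (4 codons). Count = 2.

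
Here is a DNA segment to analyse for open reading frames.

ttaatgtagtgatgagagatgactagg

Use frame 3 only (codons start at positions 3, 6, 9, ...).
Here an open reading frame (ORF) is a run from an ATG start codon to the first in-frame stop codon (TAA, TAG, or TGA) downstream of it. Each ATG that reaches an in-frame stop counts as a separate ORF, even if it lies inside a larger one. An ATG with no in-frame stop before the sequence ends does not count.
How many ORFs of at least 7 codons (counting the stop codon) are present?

0

Frame 3: AAT GTA GTG ATG AGA GAT GAC TAG — ATG at 12, stop TAG at 24 → 15 nt.
No ORF reaches 7 codons. Count = 0.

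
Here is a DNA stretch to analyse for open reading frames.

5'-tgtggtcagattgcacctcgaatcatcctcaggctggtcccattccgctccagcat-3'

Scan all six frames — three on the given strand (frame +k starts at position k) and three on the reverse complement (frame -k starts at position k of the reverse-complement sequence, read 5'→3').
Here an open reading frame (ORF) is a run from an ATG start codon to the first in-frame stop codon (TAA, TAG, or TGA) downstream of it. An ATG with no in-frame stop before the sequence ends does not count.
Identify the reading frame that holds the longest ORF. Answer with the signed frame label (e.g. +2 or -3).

Reverse complement (5'→3'): ATGCTGGAGCGGAATGGGACCAGCCTGAGGATGATTCGAGGTGCAATCTGACCACA
Frame +1: TGT GGT CAG ATT GCA CCT CGA ATC ATC CTC AGG CTG GTC CCA TTC CGC TCC AGC — no ATG→stop ORF.
Frame +2: GTG GTC AGA TTG CAC CTC GAA TCA TCC TCA GGC TGG TCC CAT TCC GCT CCA GCA — no ATG→stop ORF.
Frame +3: TGG TCA GAT TGC ACC TCG AAT CAT CCT CAG GCT GGT CCC ATT CCG CTC CAG CAT — no ATG→stop ORF.
Frame -1: ATG CTG GAG CGG AAT GGG ACC AGC CTG AGG ATG ATT CGA GGT GCA ATC TGA CCA — ATG at 1, stop TGA at 49 → 51 nt; ATG at 31, stop TGA at 49 → 21 nt.
Frame -2: TGC TGG AGC GGA ATG GGA CCA GCC TGA GGA TGA TTC GAG GTG CAA TCT GAC CAC — ATG at 14, stop TGA at 26 → 15 nt.
Frame -3: GCT GGA GCG GAA TGG GAC CAG CCT GAG GAT GAT TCG AGG TGC AAT CTG ACC ACA — no ATG→stop ORF.
Longest ORF is 51 nt in frame -1 (positions 1–51).

-1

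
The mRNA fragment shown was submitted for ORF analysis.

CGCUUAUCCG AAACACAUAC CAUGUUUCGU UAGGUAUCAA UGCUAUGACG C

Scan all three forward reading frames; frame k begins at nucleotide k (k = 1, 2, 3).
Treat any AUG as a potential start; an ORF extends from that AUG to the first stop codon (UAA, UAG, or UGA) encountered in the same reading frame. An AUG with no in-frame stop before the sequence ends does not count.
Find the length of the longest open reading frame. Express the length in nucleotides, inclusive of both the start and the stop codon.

12

Frame 1: CGC UUA UCC GAA ACA CAU ACC AUG UUU CGU UAG GUA UCA AUG CUA UGA CGC — AUG at 22, stop UAG at 31 → 12 nt; AUG at 40, stop UGA at 46 → 9 nt.
Frame 2: GCU UAU CCG AAA CAC AUA CCA UGU UUC GUU AGG UAU CAA UGC UAU GAC — no AUG→stop ORF.
Frame 3: CUU AUC CGA AAC ACA UAC CAU GUU UCG UUA GGU AUC AAU GCU AUG ACG — no AUG→stop ORF.
Longest: frame 1, positions 22–33, 12 nt = 4 codons = 3 aa. → 12 nucleotides.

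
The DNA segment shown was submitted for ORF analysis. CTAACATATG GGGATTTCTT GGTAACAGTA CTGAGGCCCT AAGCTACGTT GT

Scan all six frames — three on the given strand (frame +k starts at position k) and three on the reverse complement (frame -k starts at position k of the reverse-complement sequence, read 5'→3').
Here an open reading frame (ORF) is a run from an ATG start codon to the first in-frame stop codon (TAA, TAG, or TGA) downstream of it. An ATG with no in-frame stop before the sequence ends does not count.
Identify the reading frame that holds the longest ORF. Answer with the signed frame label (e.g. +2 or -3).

Reverse complement (5'→3'): ACAACGTAGCTTAGGGCCTCAGTACTGTTACCAAGAAATCCCCATATGTTAG
Frame +1: CTA ACA TAT GGG GAT TTC TTG GTA ACA GTA CTG AGG CCC TAA GCT ACG TTG — no ATG→stop ORF.
Frame +2: TAA CAT ATG GGG ATT TCT TGG TAA CAG TAC TGA GGC CCT AAG CTA CGT TGT — ATG at 8, stop TAA at 23 → 18 nt.
Frame +3: AAC ATA TGG GGA TTT CTT GGT AAC AGT ACT GAG GCC CTA AGC TAC GTT — no ATG→stop ORF.
Frame -1: ACA ACG TAG CTT AGG GCC TCA GTA CTG TTA CCA AGA AAT CCC CAT ATG TTA — no ATG→stop ORF.
Frame -2: CAA CGT AGC TTA GGG CCT CAG TAC TGT TAC CAA GAA ATC CCC ATA TGT TAG — no ATG→stop ORF.
Frame -3: AAC GTA GCT TAG GGC CTC AGT ACT GTT ACC AAG AAA TCC CCA TAT GTT — no ATG→stop ORF.
Longest ORF is 18 nt in frame +2 (positions 8–25).

+2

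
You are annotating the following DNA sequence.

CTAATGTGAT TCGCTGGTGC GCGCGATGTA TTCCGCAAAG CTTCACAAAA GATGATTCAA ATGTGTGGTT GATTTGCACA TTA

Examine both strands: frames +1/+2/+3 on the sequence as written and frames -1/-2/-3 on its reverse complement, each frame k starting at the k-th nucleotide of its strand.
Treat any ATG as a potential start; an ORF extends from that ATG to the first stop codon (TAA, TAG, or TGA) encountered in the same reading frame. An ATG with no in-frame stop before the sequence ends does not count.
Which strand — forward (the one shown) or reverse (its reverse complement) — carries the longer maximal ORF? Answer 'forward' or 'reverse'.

Reverse complement (5'→3'): TAATGTGCAAATCAACCACACATTTGAATCATCTTTTGTGAAGCTTTGCGGAATACATCGCGCGCACCAGCGAATCACATTAG
Frame +1: CTA ATG TGA TTC GCT GGT GCG CGC GAT GTA TTC CGC AAA GCT TCA CAA AAG ATG ATT CAA ATG TGT GGT TGA TTT GCA CAT — ATG at 4, stop TGA at 7 → 6 nt; ATG at 52, stop TGA at 70 → 21 nt; ATG at 61, stop TGA at 70 → 12 nt.
Frame +2: TAA TGT GAT TCG CTG GTG CGC GCG ATG TAT TCC GCA AAG CTT CAC AAA AGA TGA TTC AAA TGT GTG GTT GAT TTG CAC ATT — ATG at 26, stop TGA at 53 → 30 nt.
Frame +3: AAT GTG ATT CGC TGG TGC GCG CGA TGT ATT CCG CAA AGC TTC ACA AAA GAT GAT TCA AAT GTG TGG TTG ATT TGC ACA TTA — no ATG→stop ORF.
Frame -1: TAA TGT GCA AAT CAA CCA CAC ATT TGA ATC ATC TTT TGT GAA GCT TTG CGG AAT ACA TCG CGC GCA CCA GCG AAT CAC ATT — no ATG→stop ORF.
Frame -2: AAT GTG CAA ATC AAC CAC ACA TTT GAA TCA TCT TTT GTG AAG CTT TGC GGA ATA CAT CGC GCG CAC CAG CGA ATC ACA TTA — no ATG→stop ORF.
Frame -3: ATG TGC AAA TCA ACC ACA CAT TTG AAT CAT CTT TTG TGA AGC TTT GCG GAA TAC ATC GCG CGC ACC AGC GAA TCA CAT TAG — ATG at 3, stop TGA at 39 → 39 nt.
Forward-strand max 30 nt; reverse-strand max 39 nt. The reverse strand has the longer ORF.

reverse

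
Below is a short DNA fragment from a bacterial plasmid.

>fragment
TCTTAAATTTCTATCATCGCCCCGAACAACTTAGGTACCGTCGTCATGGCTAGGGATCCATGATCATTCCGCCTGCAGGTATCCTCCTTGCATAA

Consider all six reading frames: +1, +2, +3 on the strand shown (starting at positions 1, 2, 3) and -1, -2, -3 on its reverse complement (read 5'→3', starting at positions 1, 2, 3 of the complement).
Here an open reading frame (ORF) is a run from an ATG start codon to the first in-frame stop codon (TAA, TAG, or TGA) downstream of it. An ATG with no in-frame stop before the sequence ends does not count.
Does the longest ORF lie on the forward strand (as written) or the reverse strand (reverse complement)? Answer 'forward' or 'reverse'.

reverse

Reverse complement (5'→3'): TTATGCAAGGAGGATACCTGCAGGCGGAATGATCATGGATCCCTAGCCATGACGACGGTACCTAAGTTGTTCGGGGCGATGATAGAAATTTAAGA
Frame +1: TCT TAA ATT TCT ATC ATC GCC CCG AAC AAC TTA GGT ACC GTC GTC ATG GCT AGG GAT CCA TGA TCA TTC CGC CTG CAG GTA TCC TCC TTG CAT — ATG at 46, stop TGA at 61 → 18 nt.
Frame +2: CTT AAA TTT CTA TCA TCG CCC CGA ACA ACT TAG GTA CCG TCG TCA TGG CTA GGG ATC CAT GAT CAT TCC GCC TGC AGG TAT CCT CCT TGC ATA — no ATG→stop ORF.
Frame +3: TTA AAT TTC TAT CAT CGC CCC GAA CAA CTT AGG TAC CGT CGT CAT GGC TAG GGA TCC ATG ATC ATT CCG CCT GCA GGT ATC CTC CTT GCA TAA — ATG at 60, stop TAA at 93 → 36 nt.
Frame -1: TTA TGC AAG GAG GAT ACC TGC AGG CGG AAT GAT CAT GGA TCC CTA GCC ATG ACG ACG GTA CCT AAG TTG TTC GGG GCG ATG ATA GAA ATT TAA — ATG at 49, stop TAA at 91 → 45 nt; ATG at 79, stop TAA at 91 → 15 nt.
Frame -2: TAT GCA AGG AGG ATA CCT GCA GGC GGA ATG ATC ATG GAT CCC TAG CCA TGA CGA CGG TAC CTA AGT TGT TCG GGG CGA TGA TAG AAA TTT AAG — ATG at 29, stop TAG at 44 → 18 nt; ATG at 35, stop TAG at 44 → 12 nt.
Frame -3: ATG CAA GGA GGA TAC CTG CAG GCG GAA TGA TCA TGG ATC CCT AGC CAT GAC GAC GGT ACC TAA GTT GTT CGG GGC GAT GAT AGA AAT TTA AGA — ATG at 3, stop TGA at 30 → 30 nt.
Forward-strand max 36 nt; reverse-strand max 45 nt. The reverse strand has the longer ORF.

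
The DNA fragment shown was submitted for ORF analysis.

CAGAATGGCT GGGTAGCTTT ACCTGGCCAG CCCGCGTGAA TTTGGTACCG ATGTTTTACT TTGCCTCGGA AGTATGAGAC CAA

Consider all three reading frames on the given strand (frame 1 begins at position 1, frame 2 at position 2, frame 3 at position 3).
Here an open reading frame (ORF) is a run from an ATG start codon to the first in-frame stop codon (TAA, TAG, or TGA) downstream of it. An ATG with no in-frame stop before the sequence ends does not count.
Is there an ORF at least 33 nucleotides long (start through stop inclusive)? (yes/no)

Frame 1: CAG AAT GGC TGG GTA GCT TTA CCT GGC CAG CCC GCG TGA ATT TGG TAC CGA TGT TTT ACT TTG CCT CGG AAG TAT GAG ACC — no ATG→stop ORF.
Frame 2: AGA ATG GCT GGG TAG CTT TAC CTG GCC AGC CCG CGT GAA TTT GGT ACC GAT GTT TTA CTT TGC CTC GGA AGT ATG AGA CCA — ATG at 5, stop TAG at 14 → 12 nt.
Frame 3: GAA TGG CTG GGT AGC TTT ACC TGG CCA GCC CGC GTG AAT TTG GTA CCG ATG TTT TAC TTT GCC TCG GAA GTA TGA GAC CAA — ATG at 51, stop TGA at 75 → 27 nt.
Largest ORF found is 27 nucleotides < 33, so no.

no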